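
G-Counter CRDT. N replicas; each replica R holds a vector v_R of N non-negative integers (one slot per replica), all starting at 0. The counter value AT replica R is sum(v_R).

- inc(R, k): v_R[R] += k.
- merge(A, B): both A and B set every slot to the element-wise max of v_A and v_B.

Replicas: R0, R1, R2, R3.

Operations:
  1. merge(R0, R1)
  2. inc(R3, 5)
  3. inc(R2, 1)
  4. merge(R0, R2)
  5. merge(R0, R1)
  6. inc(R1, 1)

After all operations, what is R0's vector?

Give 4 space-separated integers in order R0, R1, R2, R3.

Op 1: merge R0<->R1 -> R0=(0,0,0,0) R1=(0,0,0,0)
Op 2: inc R3 by 5 -> R3=(0,0,0,5) value=5
Op 3: inc R2 by 1 -> R2=(0,0,1,0) value=1
Op 4: merge R0<->R2 -> R0=(0,0,1,0) R2=(0,0,1,0)
Op 5: merge R0<->R1 -> R0=(0,0,1,0) R1=(0,0,1,0)
Op 6: inc R1 by 1 -> R1=(0,1,1,0) value=2

Answer: 0 0 1 0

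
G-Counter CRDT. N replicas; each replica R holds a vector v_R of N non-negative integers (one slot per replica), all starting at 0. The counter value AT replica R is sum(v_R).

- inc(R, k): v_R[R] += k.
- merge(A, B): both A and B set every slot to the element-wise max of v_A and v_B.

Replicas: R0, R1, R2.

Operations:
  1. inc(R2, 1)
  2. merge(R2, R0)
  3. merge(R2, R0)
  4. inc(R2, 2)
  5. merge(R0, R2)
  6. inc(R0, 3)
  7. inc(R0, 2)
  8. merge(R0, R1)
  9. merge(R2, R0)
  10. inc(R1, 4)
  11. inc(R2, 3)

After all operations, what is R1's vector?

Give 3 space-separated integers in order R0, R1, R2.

Op 1: inc R2 by 1 -> R2=(0,0,1) value=1
Op 2: merge R2<->R0 -> R2=(0,0,1) R0=(0,0,1)
Op 3: merge R2<->R0 -> R2=(0,0,1) R0=(0,0,1)
Op 4: inc R2 by 2 -> R2=(0,0,3) value=3
Op 5: merge R0<->R2 -> R0=(0,0,3) R2=(0,0,3)
Op 6: inc R0 by 3 -> R0=(3,0,3) value=6
Op 7: inc R0 by 2 -> R0=(5,0,3) value=8
Op 8: merge R0<->R1 -> R0=(5,0,3) R1=(5,0,3)
Op 9: merge R2<->R0 -> R2=(5,0,3) R0=(5,0,3)
Op 10: inc R1 by 4 -> R1=(5,4,3) value=12
Op 11: inc R2 by 3 -> R2=(5,0,6) value=11

Answer: 5 4 3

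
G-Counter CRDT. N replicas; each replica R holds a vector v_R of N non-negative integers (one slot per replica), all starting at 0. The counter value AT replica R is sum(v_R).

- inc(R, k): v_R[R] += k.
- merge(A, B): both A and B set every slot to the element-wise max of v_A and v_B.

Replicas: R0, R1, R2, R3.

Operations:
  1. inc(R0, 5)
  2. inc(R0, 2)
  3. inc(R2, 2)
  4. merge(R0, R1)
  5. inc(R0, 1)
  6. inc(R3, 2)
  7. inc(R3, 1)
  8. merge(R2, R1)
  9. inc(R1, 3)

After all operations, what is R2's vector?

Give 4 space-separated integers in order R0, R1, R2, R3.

Answer: 7 0 2 0

Derivation:
Op 1: inc R0 by 5 -> R0=(5,0,0,0) value=5
Op 2: inc R0 by 2 -> R0=(7,0,0,0) value=7
Op 3: inc R2 by 2 -> R2=(0,0,2,0) value=2
Op 4: merge R0<->R1 -> R0=(7,0,0,0) R1=(7,0,0,0)
Op 5: inc R0 by 1 -> R0=(8,0,0,0) value=8
Op 6: inc R3 by 2 -> R3=(0,0,0,2) value=2
Op 7: inc R3 by 1 -> R3=(0,0,0,3) value=3
Op 8: merge R2<->R1 -> R2=(7,0,2,0) R1=(7,0,2,0)
Op 9: inc R1 by 3 -> R1=(7,3,2,0) value=12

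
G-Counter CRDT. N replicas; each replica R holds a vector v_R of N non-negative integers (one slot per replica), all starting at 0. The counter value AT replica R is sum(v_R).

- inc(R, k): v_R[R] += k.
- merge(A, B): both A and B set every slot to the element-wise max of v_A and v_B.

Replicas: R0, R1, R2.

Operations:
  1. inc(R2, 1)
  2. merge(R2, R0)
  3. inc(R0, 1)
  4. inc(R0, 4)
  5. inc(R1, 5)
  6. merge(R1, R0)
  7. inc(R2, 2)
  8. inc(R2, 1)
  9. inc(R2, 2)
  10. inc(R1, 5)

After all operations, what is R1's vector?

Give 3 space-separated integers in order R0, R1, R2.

Op 1: inc R2 by 1 -> R2=(0,0,1) value=1
Op 2: merge R2<->R0 -> R2=(0,0,1) R0=(0,0,1)
Op 3: inc R0 by 1 -> R0=(1,0,1) value=2
Op 4: inc R0 by 4 -> R0=(5,0,1) value=6
Op 5: inc R1 by 5 -> R1=(0,5,0) value=5
Op 6: merge R1<->R0 -> R1=(5,5,1) R0=(5,5,1)
Op 7: inc R2 by 2 -> R2=(0,0,3) value=3
Op 8: inc R2 by 1 -> R2=(0,0,4) value=4
Op 9: inc R2 by 2 -> R2=(0,0,6) value=6
Op 10: inc R1 by 5 -> R1=(5,10,1) value=16

Answer: 5 10 1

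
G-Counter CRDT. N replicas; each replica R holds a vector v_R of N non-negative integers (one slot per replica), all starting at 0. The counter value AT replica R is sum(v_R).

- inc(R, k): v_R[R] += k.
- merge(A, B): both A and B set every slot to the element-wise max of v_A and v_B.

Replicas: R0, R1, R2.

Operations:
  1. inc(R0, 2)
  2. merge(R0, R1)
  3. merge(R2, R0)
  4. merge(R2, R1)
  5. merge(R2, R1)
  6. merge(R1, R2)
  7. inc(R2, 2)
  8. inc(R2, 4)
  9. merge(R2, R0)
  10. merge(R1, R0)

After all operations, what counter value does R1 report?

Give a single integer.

Answer: 8

Derivation:
Op 1: inc R0 by 2 -> R0=(2,0,0) value=2
Op 2: merge R0<->R1 -> R0=(2,0,0) R1=(2,0,0)
Op 3: merge R2<->R0 -> R2=(2,0,0) R0=(2,0,0)
Op 4: merge R2<->R1 -> R2=(2,0,0) R1=(2,0,0)
Op 5: merge R2<->R1 -> R2=(2,0,0) R1=(2,0,0)
Op 6: merge R1<->R2 -> R1=(2,0,0) R2=(2,0,0)
Op 7: inc R2 by 2 -> R2=(2,0,2) value=4
Op 8: inc R2 by 4 -> R2=(2,0,6) value=8
Op 9: merge R2<->R0 -> R2=(2,0,6) R0=(2,0,6)
Op 10: merge R1<->R0 -> R1=(2,0,6) R0=(2,0,6)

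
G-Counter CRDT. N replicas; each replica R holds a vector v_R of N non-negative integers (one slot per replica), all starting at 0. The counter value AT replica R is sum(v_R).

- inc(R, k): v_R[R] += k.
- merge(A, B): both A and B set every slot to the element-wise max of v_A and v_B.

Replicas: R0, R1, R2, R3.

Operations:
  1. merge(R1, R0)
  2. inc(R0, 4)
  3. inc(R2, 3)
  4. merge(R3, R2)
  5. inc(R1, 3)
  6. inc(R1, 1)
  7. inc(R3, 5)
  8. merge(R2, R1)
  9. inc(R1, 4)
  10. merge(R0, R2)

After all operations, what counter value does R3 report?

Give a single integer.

Op 1: merge R1<->R0 -> R1=(0,0,0,0) R0=(0,0,0,0)
Op 2: inc R0 by 4 -> R0=(4,0,0,0) value=4
Op 3: inc R2 by 3 -> R2=(0,0,3,0) value=3
Op 4: merge R3<->R2 -> R3=(0,0,3,0) R2=(0,0,3,0)
Op 5: inc R1 by 3 -> R1=(0,3,0,0) value=3
Op 6: inc R1 by 1 -> R1=(0,4,0,0) value=4
Op 7: inc R3 by 5 -> R3=(0,0,3,5) value=8
Op 8: merge R2<->R1 -> R2=(0,4,3,0) R1=(0,4,3,0)
Op 9: inc R1 by 4 -> R1=(0,8,3,0) value=11
Op 10: merge R0<->R2 -> R0=(4,4,3,0) R2=(4,4,3,0)

Answer: 8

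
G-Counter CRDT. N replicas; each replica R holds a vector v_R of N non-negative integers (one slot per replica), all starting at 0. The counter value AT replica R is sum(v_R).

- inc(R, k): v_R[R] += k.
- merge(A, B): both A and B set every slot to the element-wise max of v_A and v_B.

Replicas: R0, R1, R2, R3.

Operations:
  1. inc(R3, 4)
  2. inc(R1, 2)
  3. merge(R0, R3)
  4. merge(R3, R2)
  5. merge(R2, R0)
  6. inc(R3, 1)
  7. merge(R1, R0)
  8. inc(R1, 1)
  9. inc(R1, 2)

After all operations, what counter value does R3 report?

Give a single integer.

Answer: 5

Derivation:
Op 1: inc R3 by 4 -> R3=(0,0,0,4) value=4
Op 2: inc R1 by 2 -> R1=(0,2,0,0) value=2
Op 3: merge R0<->R3 -> R0=(0,0,0,4) R3=(0,0,0,4)
Op 4: merge R3<->R2 -> R3=(0,0,0,4) R2=(0,0,0,4)
Op 5: merge R2<->R0 -> R2=(0,0,0,4) R0=(0,0,0,4)
Op 6: inc R3 by 1 -> R3=(0,0,0,5) value=5
Op 7: merge R1<->R0 -> R1=(0,2,0,4) R0=(0,2,0,4)
Op 8: inc R1 by 1 -> R1=(0,3,0,4) value=7
Op 9: inc R1 by 2 -> R1=(0,5,0,4) value=9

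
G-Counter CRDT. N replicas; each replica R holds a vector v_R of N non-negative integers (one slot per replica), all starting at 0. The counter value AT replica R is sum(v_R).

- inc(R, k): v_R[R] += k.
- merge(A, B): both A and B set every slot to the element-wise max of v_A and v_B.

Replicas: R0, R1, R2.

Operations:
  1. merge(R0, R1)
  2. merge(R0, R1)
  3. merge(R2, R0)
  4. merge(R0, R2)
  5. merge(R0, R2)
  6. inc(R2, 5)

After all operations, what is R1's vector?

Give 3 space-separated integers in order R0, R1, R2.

Op 1: merge R0<->R1 -> R0=(0,0,0) R1=(0,0,0)
Op 2: merge R0<->R1 -> R0=(0,0,0) R1=(0,0,0)
Op 3: merge R2<->R0 -> R2=(0,0,0) R0=(0,0,0)
Op 4: merge R0<->R2 -> R0=(0,0,0) R2=(0,0,0)
Op 5: merge R0<->R2 -> R0=(0,0,0) R2=(0,0,0)
Op 6: inc R2 by 5 -> R2=(0,0,5) value=5

Answer: 0 0 0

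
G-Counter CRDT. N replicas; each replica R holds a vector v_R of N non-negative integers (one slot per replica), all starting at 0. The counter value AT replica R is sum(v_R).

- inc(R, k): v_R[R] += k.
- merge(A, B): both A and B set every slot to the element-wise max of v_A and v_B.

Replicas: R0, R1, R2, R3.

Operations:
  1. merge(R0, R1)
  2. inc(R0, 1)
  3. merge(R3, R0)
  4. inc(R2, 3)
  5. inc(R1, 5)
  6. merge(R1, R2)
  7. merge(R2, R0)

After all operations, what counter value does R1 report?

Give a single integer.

Op 1: merge R0<->R1 -> R0=(0,0,0,0) R1=(0,0,0,0)
Op 2: inc R0 by 1 -> R0=(1,0,0,0) value=1
Op 3: merge R3<->R0 -> R3=(1,0,0,0) R0=(1,0,0,0)
Op 4: inc R2 by 3 -> R2=(0,0,3,0) value=3
Op 5: inc R1 by 5 -> R1=(0,5,0,0) value=5
Op 6: merge R1<->R2 -> R1=(0,5,3,0) R2=(0,5,3,0)
Op 7: merge R2<->R0 -> R2=(1,5,3,0) R0=(1,5,3,0)

Answer: 8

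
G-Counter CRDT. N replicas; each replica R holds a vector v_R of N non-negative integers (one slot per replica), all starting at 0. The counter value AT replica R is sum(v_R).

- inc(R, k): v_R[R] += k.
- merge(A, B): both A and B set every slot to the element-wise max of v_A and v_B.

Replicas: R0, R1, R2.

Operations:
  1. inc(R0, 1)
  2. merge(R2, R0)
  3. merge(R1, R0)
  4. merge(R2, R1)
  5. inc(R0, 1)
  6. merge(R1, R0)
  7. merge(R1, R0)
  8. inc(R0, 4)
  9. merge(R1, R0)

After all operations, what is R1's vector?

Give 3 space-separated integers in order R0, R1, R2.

Answer: 6 0 0

Derivation:
Op 1: inc R0 by 1 -> R0=(1,0,0) value=1
Op 2: merge R2<->R0 -> R2=(1,0,0) R0=(1,0,0)
Op 3: merge R1<->R0 -> R1=(1,0,0) R0=(1,0,0)
Op 4: merge R2<->R1 -> R2=(1,0,0) R1=(1,0,0)
Op 5: inc R0 by 1 -> R0=(2,0,0) value=2
Op 6: merge R1<->R0 -> R1=(2,0,0) R0=(2,0,0)
Op 7: merge R1<->R0 -> R1=(2,0,0) R0=(2,0,0)
Op 8: inc R0 by 4 -> R0=(6,0,0) value=6
Op 9: merge R1<->R0 -> R1=(6,0,0) R0=(6,0,0)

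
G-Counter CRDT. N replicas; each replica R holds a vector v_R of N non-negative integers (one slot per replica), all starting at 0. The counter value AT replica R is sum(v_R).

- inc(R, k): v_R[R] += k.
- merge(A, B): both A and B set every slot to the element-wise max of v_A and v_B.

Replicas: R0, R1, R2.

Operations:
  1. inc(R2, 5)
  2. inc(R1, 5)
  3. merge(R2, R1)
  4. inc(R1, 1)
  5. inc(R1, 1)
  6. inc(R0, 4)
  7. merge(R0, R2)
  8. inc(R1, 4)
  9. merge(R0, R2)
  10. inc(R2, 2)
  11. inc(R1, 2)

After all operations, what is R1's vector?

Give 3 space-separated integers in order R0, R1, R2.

Op 1: inc R2 by 5 -> R2=(0,0,5) value=5
Op 2: inc R1 by 5 -> R1=(0,5,0) value=5
Op 3: merge R2<->R1 -> R2=(0,5,5) R1=(0,5,5)
Op 4: inc R1 by 1 -> R1=(0,6,5) value=11
Op 5: inc R1 by 1 -> R1=(0,7,5) value=12
Op 6: inc R0 by 4 -> R0=(4,0,0) value=4
Op 7: merge R0<->R2 -> R0=(4,5,5) R2=(4,5,5)
Op 8: inc R1 by 4 -> R1=(0,11,5) value=16
Op 9: merge R0<->R2 -> R0=(4,5,5) R2=(4,5,5)
Op 10: inc R2 by 2 -> R2=(4,5,7) value=16
Op 11: inc R1 by 2 -> R1=(0,13,5) value=18

Answer: 0 13 5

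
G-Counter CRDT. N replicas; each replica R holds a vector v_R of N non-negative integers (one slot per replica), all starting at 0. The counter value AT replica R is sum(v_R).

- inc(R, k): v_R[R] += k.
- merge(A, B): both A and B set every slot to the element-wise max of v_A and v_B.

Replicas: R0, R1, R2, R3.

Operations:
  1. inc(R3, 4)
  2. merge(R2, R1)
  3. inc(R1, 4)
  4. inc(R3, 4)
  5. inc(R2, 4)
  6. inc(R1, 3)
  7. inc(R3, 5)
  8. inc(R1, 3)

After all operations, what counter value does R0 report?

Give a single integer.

Answer: 0

Derivation:
Op 1: inc R3 by 4 -> R3=(0,0,0,4) value=4
Op 2: merge R2<->R1 -> R2=(0,0,0,0) R1=(0,0,0,0)
Op 3: inc R1 by 4 -> R1=(0,4,0,0) value=4
Op 4: inc R3 by 4 -> R3=(0,0,0,8) value=8
Op 5: inc R2 by 4 -> R2=(0,0,4,0) value=4
Op 6: inc R1 by 3 -> R1=(0,7,0,0) value=7
Op 7: inc R3 by 5 -> R3=(0,0,0,13) value=13
Op 8: inc R1 by 3 -> R1=(0,10,0,0) value=10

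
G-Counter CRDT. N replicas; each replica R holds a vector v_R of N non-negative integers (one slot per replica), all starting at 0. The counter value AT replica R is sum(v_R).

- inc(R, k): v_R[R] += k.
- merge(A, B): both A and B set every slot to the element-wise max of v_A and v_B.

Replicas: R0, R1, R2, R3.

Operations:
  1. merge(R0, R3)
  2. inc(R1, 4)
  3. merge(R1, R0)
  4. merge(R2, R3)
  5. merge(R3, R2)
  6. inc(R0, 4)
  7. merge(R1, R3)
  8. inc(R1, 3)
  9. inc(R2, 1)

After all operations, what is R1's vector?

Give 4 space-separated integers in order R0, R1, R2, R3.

Op 1: merge R0<->R3 -> R0=(0,0,0,0) R3=(0,0,0,0)
Op 2: inc R1 by 4 -> R1=(0,4,0,0) value=4
Op 3: merge R1<->R0 -> R1=(0,4,0,0) R0=(0,4,0,0)
Op 4: merge R2<->R3 -> R2=(0,0,0,0) R3=(0,0,0,0)
Op 5: merge R3<->R2 -> R3=(0,0,0,0) R2=(0,0,0,0)
Op 6: inc R0 by 4 -> R0=(4,4,0,0) value=8
Op 7: merge R1<->R3 -> R1=(0,4,0,0) R3=(0,4,0,0)
Op 8: inc R1 by 3 -> R1=(0,7,0,0) value=7
Op 9: inc R2 by 1 -> R2=(0,0,1,0) value=1

Answer: 0 7 0 0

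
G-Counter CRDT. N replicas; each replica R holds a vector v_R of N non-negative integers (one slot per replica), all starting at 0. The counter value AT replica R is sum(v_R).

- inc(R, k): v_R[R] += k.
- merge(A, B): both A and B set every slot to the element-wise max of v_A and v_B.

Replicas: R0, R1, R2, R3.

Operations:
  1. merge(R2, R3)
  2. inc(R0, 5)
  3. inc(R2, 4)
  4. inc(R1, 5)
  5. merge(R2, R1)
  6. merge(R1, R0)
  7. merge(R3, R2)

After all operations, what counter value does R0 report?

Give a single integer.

Answer: 14

Derivation:
Op 1: merge R2<->R3 -> R2=(0,0,0,0) R3=(0,0,0,0)
Op 2: inc R0 by 5 -> R0=(5,0,0,0) value=5
Op 3: inc R2 by 4 -> R2=(0,0,4,0) value=4
Op 4: inc R1 by 5 -> R1=(0,5,0,0) value=5
Op 5: merge R2<->R1 -> R2=(0,5,4,0) R1=(0,5,4,0)
Op 6: merge R1<->R0 -> R1=(5,5,4,0) R0=(5,5,4,0)
Op 7: merge R3<->R2 -> R3=(0,5,4,0) R2=(0,5,4,0)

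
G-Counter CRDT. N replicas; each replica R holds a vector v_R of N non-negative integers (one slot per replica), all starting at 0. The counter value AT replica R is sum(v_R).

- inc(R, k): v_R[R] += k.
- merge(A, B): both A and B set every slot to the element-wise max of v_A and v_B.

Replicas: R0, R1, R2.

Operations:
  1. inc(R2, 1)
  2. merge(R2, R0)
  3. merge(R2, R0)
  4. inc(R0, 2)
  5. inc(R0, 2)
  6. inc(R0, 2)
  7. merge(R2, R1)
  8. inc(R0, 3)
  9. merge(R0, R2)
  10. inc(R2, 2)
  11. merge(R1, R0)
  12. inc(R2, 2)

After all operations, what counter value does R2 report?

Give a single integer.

Answer: 14

Derivation:
Op 1: inc R2 by 1 -> R2=(0,0,1) value=1
Op 2: merge R2<->R0 -> R2=(0,0,1) R0=(0,0,1)
Op 3: merge R2<->R0 -> R2=(0,0,1) R0=(0,0,1)
Op 4: inc R0 by 2 -> R0=(2,0,1) value=3
Op 5: inc R0 by 2 -> R0=(4,0,1) value=5
Op 6: inc R0 by 2 -> R0=(6,0,1) value=7
Op 7: merge R2<->R1 -> R2=(0,0,1) R1=(0,0,1)
Op 8: inc R0 by 3 -> R0=(9,0,1) value=10
Op 9: merge R0<->R2 -> R0=(9,0,1) R2=(9,0,1)
Op 10: inc R2 by 2 -> R2=(9,0,3) value=12
Op 11: merge R1<->R0 -> R1=(9,0,1) R0=(9,0,1)
Op 12: inc R2 by 2 -> R2=(9,0,5) value=14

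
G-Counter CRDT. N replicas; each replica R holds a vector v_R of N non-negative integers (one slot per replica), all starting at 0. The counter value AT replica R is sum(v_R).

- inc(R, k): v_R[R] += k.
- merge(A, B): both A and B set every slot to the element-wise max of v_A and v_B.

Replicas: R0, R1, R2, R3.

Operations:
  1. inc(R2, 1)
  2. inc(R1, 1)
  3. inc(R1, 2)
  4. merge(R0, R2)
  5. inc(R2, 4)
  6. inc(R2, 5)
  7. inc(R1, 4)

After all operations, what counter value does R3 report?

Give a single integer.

Op 1: inc R2 by 1 -> R2=(0,0,1,0) value=1
Op 2: inc R1 by 1 -> R1=(0,1,0,0) value=1
Op 3: inc R1 by 2 -> R1=(0,3,0,0) value=3
Op 4: merge R0<->R2 -> R0=(0,0,1,0) R2=(0,0,1,0)
Op 5: inc R2 by 4 -> R2=(0,0,5,0) value=5
Op 6: inc R2 by 5 -> R2=(0,0,10,0) value=10
Op 7: inc R1 by 4 -> R1=(0,7,0,0) value=7

Answer: 0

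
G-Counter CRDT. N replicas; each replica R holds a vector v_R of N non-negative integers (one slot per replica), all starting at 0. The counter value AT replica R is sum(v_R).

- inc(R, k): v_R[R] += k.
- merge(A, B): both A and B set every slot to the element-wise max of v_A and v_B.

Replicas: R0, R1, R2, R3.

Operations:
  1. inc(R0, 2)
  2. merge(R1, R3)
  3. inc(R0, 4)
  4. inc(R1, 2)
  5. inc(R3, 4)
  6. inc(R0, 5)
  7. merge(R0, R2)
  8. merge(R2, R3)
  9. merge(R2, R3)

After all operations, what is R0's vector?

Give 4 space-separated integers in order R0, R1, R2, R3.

Op 1: inc R0 by 2 -> R0=(2,0,0,0) value=2
Op 2: merge R1<->R3 -> R1=(0,0,0,0) R3=(0,0,0,0)
Op 3: inc R0 by 4 -> R0=(6,0,0,0) value=6
Op 4: inc R1 by 2 -> R1=(0,2,0,0) value=2
Op 5: inc R3 by 4 -> R3=(0,0,0,4) value=4
Op 6: inc R0 by 5 -> R0=(11,0,0,0) value=11
Op 7: merge R0<->R2 -> R0=(11,0,0,0) R2=(11,0,0,0)
Op 8: merge R2<->R3 -> R2=(11,0,0,4) R3=(11,0,0,4)
Op 9: merge R2<->R3 -> R2=(11,0,0,4) R3=(11,0,0,4)

Answer: 11 0 0 0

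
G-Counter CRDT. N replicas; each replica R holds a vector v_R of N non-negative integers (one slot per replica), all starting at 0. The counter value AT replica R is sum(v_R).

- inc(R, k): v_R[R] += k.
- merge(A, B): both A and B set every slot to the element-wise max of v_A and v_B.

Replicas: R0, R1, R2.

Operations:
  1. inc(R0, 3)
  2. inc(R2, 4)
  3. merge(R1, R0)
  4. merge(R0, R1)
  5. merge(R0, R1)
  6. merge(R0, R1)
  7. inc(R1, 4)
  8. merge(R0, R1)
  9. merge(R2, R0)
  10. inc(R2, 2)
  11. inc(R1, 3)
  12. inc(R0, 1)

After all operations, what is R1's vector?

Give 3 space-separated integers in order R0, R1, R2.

Answer: 3 7 0

Derivation:
Op 1: inc R0 by 3 -> R0=(3,0,0) value=3
Op 2: inc R2 by 4 -> R2=(0,0,4) value=4
Op 3: merge R1<->R0 -> R1=(3,0,0) R0=(3,0,0)
Op 4: merge R0<->R1 -> R0=(3,0,0) R1=(3,0,0)
Op 5: merge R0<->R1 -> R0=(3,0,0) R1=(3,0,0)
Op 6: merge R0<->R1 -> R0=(3,0,0) R1=(3,0,0)
Op 7: inc R1 by 4 -> R1=(3,4,0) value=7
Op 8: merge R0<->R1 -> R0=(3,4,0) R1=(3,4,0)
Op 9: merge R2<->R0 -> R2=(3,4,4) R0=(3,4,4)
Op 10: inc R2 by 2 -> R2=(3,4,6) value=13
Op 11: inc R1 by 3 -> R1=(3,7,0) value=10
Op 12: inc R0 by 1 -> R0=(4,4,4) value=12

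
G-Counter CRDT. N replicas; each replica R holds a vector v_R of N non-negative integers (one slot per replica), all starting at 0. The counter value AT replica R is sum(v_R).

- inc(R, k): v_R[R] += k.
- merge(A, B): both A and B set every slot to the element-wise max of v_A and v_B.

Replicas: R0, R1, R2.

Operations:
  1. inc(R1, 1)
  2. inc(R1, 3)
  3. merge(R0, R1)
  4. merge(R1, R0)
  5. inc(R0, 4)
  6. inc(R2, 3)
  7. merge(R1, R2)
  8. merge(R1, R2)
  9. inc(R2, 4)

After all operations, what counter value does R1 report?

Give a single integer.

Op 1: inc R1 by 1 -> R1=(0,1,0) value=1
Op 2: inc R1 by 3 -> R1=(0,4,0) value=4
Op 3: merge R0<->R1 -> R0=(0,4,0) R1=(0,4,0)
Op 4: merge R1<->R0 -> R1=(0,4,0) R0=(0,4,0)
Op 5: inc R0 by 4 -> R0=(4,4,0) value=8
Op 6: inc R2 by 3 -> R2=(0,0,3) value=3
Op 7: merge R1<->R2 -> R1=(0,4,3) R2=(0,4,3)
Op 8: merge R1<->R2 -> R1=(0,4,3) R2=(0,4,3)
Op 9: inc R2 by 4 -> R2=(0,4,7) value=11

Answer: 7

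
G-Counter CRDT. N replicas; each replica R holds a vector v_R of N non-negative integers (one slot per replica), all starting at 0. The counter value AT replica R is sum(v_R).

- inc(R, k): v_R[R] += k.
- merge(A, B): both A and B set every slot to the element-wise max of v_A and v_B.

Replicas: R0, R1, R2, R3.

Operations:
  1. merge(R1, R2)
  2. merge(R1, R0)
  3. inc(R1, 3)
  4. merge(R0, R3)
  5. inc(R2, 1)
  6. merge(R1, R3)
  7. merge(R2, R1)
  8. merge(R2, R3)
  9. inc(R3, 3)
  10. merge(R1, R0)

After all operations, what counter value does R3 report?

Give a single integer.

Answer: 7

Derivation:
Op 1: merge R1<->R2 -> R1=(0,0,0,0) R2=(0,0,0,0)
Op 2: merge R1<->R0 -> R1=(0,0,0,0) R0=(0,0,0,0)
Op 3: inc R1 by 3 -> R1=(0,3,0,0) value=3
Op 4: merge R0<->R3 -> R0=(0,0,0,0) R3=(0,0,0,0)
Op 5: inc R2 by 1 -> R2=(0,0,1,0) value=1
Op 6: merge R1<->R3 -> R1=(0,3,0,0) R3=(0,3,0,0)
Op 7: merge R2<->R1 -> R2=(0,3,1,0) R1=(0,3,1,0)
Op 8: merge R2<->R3 -> R2=(0,3,1,0) R3=(0,3,1,0)
Op 9: inc R3 by 3 -> R3=(0,3,1,3) value=7
Op 10: merge R1<->R0 -> R1=(0,3,1,0) R0=(0,3,1,0)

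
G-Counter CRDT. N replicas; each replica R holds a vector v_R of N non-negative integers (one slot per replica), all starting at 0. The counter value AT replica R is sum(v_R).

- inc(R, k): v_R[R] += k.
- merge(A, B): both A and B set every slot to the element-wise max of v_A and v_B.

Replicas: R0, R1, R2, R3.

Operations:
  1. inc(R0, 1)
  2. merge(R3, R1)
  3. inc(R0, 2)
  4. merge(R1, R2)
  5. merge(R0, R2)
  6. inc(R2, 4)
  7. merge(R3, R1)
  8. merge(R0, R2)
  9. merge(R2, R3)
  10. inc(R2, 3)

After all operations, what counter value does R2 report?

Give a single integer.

Answer: 10

Derivation:
Op 1: inc R0 by 1 -> R0=(1,0,0,0) value=1
Op 2: merge R3<->R1 -> R3=(0,0,0,0) R1=(0,0,0,0)
Op 3: inc R0 by 2 -> R0=(3,0,0,0) value=3
Op 4: merge R1<->R2 -> R1=(0,0,0,0) R2=(0,0,0,0)
Op 5: merge R0<->R2 -> R0=(3,0,0,0) R2=(3,0,0,0)
Op 6: inc R2 by 4 -> R2=(3,0,4,0) value=7
Op 7: merge R3<->R1 -> R3=(0,0,0,0) R1=(0,0,0,0)
Op 8: merge R0<->R2 -> R0=(3,0,4,0) R2=(3,0,4,0)
Op 9: merge R2<->R3 -> R2=(3,0,4,0) R3=(3,0,4,0)
Op 10: inc R2 by 3 -> R2=(3,0,7,0) value=10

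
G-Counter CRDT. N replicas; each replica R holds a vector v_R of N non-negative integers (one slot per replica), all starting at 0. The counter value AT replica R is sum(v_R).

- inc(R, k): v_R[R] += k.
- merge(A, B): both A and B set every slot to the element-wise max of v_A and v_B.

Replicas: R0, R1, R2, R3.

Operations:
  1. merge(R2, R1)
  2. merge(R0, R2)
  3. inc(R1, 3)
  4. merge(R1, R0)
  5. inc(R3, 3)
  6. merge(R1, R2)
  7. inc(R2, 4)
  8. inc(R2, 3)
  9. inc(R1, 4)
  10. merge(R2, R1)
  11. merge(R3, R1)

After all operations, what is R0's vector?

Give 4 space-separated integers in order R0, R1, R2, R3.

Op 1: merge R2<->R1 -> R2=(0,0,0,0) R1=(0,0,0,0)
Op 2: merge R0<->R2 -> R0=(0,0,0,0) R2=(0,0,0,0)
Op 3: inc R1 by 3 -> R1=(0,3,0,0) value=3
Op 4: merge R1<->R0 -> R1=(0,3,0,0) R0=(0,3,0,0)
Op 5: inc R3 by 3 -> R3=(0,0,0,3) value=3
Op 6: merge R1<->R2 -> R1=(0,3,0,0) R2=(0,3,0,0)
Op 7: inc R2 by 4 -> R2=(0,3,4,0) value=7
Op 8: inc R2 by 3 -> R2=(0,3,7,0) value=10
Op 9: inc R1 by 4 -> R1=(0,7,0,0) value=7
Op 10: merge R2<->R1 -> R2=(0,7,7,0) R1=(0,7,7,0)
Op 11: merge R3<->R1 -> R3=(0,7,7,3) R1=(0,7,7,3)

Answer: 0 3 0 0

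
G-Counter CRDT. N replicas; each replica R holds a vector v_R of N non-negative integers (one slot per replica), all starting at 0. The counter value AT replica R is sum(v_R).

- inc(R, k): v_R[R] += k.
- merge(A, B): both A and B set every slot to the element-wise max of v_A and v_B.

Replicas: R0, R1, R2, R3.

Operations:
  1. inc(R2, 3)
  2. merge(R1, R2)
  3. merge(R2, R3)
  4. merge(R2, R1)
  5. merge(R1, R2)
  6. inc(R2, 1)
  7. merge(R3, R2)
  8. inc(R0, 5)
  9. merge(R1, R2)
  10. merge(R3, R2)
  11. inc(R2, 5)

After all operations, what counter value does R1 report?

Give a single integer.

Op 1: inc R2 by 3 -> R2=(0,0,3,0) value=3
Op 2: merge R1<->R2 -> R1=(0,0,3,0) R2=(0,0,3,0)
Op 3: merge R2<->R3 -> R2=(0,0,3,0) R3=(0,0,3,0)
Op 4: merge R2<->R1 -> R2=(0,0,3,0) R1=(0,0,3,0)
Op 5: merge R1<->R2 -> R1=(0,0,3,0) R2=(0,0,3,0)
Op 6: inc R2 by 1 -> R2=(0,0,4,0) value=4
Op 7: merge R3<->R2 -> R3=(0,0,4,0) R2=(0,0,4,0)
Op 8: inc R0 by 5 -> R0=(5,0,0,0) value=5
Op 9: merge R1<->R2 -> R1=(0,0,4,0) R2=(0,0,4,0)
Op 10: merge R3<->R2 -> R3=(0,0,4,0) R2=(0,0,4,0)
Op 11: inc R2 by 5 -> R2=(0,0,9,0) value=9

Answer: 4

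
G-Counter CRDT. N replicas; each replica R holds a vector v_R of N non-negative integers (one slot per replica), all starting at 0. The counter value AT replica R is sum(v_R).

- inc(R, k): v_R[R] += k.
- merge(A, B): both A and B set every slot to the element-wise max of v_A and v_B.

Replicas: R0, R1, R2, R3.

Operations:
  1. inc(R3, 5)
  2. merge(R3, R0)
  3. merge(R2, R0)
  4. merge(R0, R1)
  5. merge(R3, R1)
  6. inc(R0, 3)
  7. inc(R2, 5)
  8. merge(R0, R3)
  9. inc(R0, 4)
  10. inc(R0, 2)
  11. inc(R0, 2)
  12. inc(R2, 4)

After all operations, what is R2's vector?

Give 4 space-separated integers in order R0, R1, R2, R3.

Answer: 0 0 9 5

Derivation:
Op 1: inc R3 by 5 -> R3=(0,0,0,5) value=5
Op 2: merge R3<->R0 -> R3=(0,0,0,5) R0=(0,0,0,5)
Op 3: merge R2<->R0 -> R2=(0,0,0,5) R0=(0,0,0,5)
Op 4: merge R0<->R1 -> R0=(0,0,0,5) R1=(0,0,0,5)
Op 5: merge R3<->R1 -> R3=(0,0,0,5) R1=(0,0,0,5)
Op 6: inc R0 by 3 -> R0=(3,0,0,5) value=8
Op 7: inc R2 by 5 -> R2=(0,0,5,5) value=10
Op 8: merge R0<->R3 -> R0=(3,0,0,5) R3=(3,0,0,5)
Op 9: inc R0 by 4 -> R0=(7,0,0,5) value=12
Op 10: inc R0 by 2 -> R0=(9,0,0,5) value=14
Op 11: inc R0 by 2 -> R0=(11,0,0,5) value=16
Op 12: inc R2 by 4 -> R2=(0,0,9,5) value=14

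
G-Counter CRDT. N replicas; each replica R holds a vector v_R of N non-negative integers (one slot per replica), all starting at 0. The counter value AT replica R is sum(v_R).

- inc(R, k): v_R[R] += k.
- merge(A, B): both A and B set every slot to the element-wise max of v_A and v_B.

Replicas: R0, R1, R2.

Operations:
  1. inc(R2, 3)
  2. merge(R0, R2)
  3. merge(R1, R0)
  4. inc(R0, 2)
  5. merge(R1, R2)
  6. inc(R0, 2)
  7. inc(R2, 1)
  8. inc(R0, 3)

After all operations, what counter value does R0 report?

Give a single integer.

Op 1: inc R2 by 3 -> R2=(0,0,3) value=3
Op 2: merge R0<->R2 -> R0=(0,0,3) R2=(0,0,3)
Op 3: merge R1<->R0 -> R1=(0,0,3) R0=(0,0,3)
Op 4: inc R0 by 2 -> R0=(2,0,3) value=5
Op 5: merge R1<->R2 -> R1=(0,0,3) R2=(0,0,3)
Op 6: inc R0 by 2 -> R0=(4,0,3) value=7
Op 7: inc R2 by 1 -> R2=(0,0,4) value=4
Op 8: inc R0 by 3 -> R0=(7,0,3) value=10

Answer: 10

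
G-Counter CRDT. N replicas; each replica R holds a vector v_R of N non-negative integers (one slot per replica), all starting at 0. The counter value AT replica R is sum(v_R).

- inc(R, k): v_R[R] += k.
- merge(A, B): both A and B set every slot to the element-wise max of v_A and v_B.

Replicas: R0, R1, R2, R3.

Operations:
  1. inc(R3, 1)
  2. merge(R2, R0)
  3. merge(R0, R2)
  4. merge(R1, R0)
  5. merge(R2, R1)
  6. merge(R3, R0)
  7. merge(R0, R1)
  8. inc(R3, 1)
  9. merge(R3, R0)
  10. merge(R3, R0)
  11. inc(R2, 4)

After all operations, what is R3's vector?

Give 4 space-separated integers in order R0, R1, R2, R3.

Answer: 0 0 0 2

Derivation:
Op 1: inc R3 by 1 -> R3=(0,0,0,1) value=1
Op 2: merge R2<->R0 -> R2=(0,0,0,0) R0=(0,0,0,0)
Op 3: merge R0<->R2 -> R0=(0,0,0,0) R2=(0,0,0,0)
Op 4: merge R1<->R0 -> R1=(0,0,0,0) R0=(0,0,0,0)
Op 5: merge R2<->R1 -> R2=(0,0,0,0) R1=(0,0,0,0)
Op 6: merge R3<->R0 -> R3=(0,0,0,1) R0=(0,0,0,1)
Op 7: merge R0<->R1 -> R0=(0,0,0,1) R1=(0,0,0,1)
Op 8: inc R3 by 1 -> R3=(0,0,0,2) value=2
Op 9: merge R3<->R0 -> R3=(0,0,0,2) R0=(0,0,0,2)
Op 10: merge R3<->R0 -> R3=(0,0,0,2) R0=(0,0,0,2)
Op 11: inc R2 by 4 -> R2=(0,0,4,0) value=4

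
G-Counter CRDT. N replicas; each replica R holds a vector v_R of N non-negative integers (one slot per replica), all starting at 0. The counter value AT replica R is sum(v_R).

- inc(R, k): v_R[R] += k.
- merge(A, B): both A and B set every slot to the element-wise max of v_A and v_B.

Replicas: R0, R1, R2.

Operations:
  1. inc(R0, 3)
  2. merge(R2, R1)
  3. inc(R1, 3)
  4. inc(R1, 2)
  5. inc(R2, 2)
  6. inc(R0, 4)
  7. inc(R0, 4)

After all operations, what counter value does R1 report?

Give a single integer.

Op 1: inc R0 by 3 -> R0=(3,0,0) value=3
Op 2: merge R2<->R1 -> R2=(0,0,0) R1=(0,0,0)
Op 3: inc R1 by 3 -> R1=(0,3,0) value=3
Op 4: inc R1 by 2 -> R1=(0,5,0) value=5
Op 5: inc R2 by 2 -> R2=(0,0,2) value=2
Op 6: inc R0 by 4 -> R0=(7,0,0) value=7
Op 7: inc R0 by 4 -> R0=(11,0,0) value=11

Answer: 5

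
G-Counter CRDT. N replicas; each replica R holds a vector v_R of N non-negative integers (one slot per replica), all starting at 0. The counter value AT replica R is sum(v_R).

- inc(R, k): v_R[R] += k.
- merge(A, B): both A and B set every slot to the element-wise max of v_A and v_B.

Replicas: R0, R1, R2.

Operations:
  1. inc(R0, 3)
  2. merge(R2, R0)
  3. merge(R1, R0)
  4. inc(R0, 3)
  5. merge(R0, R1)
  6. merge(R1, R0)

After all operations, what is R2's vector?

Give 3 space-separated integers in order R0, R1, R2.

Op 1: inc R0 by 3 -> R0=(3,0,0) value=3
Op 2: merge R2<->R0 -> R2=(3,0,0) R0=(3,0,0)
Op 3: merge R1<->R0 -> R1=(3,0,0) R0=(3,0,0)
Op 4: inc R0 by 3 -> R0=(6,0,0) value=6
Op 5: merge R0<->R1 -> R0=(6,0,0) R1=(6,0,0)
Op 6: merge R1<->R0 -> R1=(6,0,0) R0=(6,0,0)

Answer: 3 0 0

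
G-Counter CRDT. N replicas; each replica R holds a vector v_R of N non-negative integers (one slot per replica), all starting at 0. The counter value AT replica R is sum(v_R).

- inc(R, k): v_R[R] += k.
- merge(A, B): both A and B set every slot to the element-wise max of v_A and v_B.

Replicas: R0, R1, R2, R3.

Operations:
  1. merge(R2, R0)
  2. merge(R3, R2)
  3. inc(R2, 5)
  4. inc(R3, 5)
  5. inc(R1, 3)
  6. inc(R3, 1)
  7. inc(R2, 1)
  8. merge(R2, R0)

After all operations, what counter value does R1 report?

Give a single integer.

Op 1: merge R2<->R0 -> R2=(0,0,0,0) R0=(0,0,0,0)
Op 2: merge R3<->R2 -> R3=(0,0,0,0) R2=(0,0,0,0)
Op 3: inc R2 by 5 -> R2=(0,0,5,0) value=5
Op 4: inc R3 by 5 -> R3=(0,0,0,5) value=5
Op 5: inc R1 by 3 -> R1=(0,3,0,0) value=3
Op 6: inc R3 by 1 -> R3=(0,0,0,6) value=6
Op 7: inc R2 by 1 -> R2=(0,0,6,0) value=6
Op 8: merge R2<->R0 -> R2=(0,0,6,0) R0=(0,0,6,0)

Answer: 3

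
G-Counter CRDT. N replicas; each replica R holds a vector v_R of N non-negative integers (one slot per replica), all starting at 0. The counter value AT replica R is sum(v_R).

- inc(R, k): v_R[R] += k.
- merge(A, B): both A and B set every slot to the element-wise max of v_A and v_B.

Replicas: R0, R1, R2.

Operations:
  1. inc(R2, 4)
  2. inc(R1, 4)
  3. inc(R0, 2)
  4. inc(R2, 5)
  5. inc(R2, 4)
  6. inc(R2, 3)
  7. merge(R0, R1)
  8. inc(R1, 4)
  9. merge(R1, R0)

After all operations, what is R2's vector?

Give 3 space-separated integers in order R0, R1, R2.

Answer: 0 0 16

Derivation:
Op 1: inc R2 by 4 -> R2=(0,0,4) value=4
Op 2: inc R1 by 4 -> R1=(0,4,0) value=4
Op 3: inc R0 by 2 -> R0=(2,0,0) value=2
Op 4: inc R2 by 5 -> R2=(0,0,9) value=9
Op 5: inc R2 by 4 -> R2=(0,0,13) value=13
Op 6: inc R2 by 3 -> R2=(0,0,16) value=16
Op 7: merge R0<->R1 -> R0=(2,4,0) R1=(2,4,0)
Op 8: inc R1 by 4 -> R1=(2,8,0) value=10
Op 9: merge R1<->R0 -> R1=(2,8,0) R0=(2,8,0)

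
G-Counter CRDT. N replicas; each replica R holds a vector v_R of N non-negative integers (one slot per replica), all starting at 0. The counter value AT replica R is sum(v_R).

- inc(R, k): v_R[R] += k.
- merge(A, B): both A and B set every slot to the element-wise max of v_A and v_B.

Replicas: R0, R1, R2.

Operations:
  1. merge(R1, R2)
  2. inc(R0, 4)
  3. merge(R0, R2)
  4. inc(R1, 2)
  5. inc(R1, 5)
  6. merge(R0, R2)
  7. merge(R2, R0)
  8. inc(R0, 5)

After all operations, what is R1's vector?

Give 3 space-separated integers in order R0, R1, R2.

Op 1: merge R1<->R2 -> R1=(0,0,0) R2=(0,0,0)
Op 2: inc R0 by 4 -> R0=(4,0,0) value=4
Op 3: merge R0<->R2 -> R0=(4,0,0) R2=(4,0,0)
Op 4: inc R1 by 2 -> R1=(0,2,0) value=2
Op 5: inc R1 by 5 -> R1=(0,7,0) value=7
Op 6: merge R0<->R2 -> R0=(4,0,0) R2=(4,0,0)
Op 7: merge R2<->R0 -> R2=(4,0,0) R0=(4,0,0)
Op 8: inc R0 by 5 -> R0=(9,0,0) value=9

Answer: 0 7 0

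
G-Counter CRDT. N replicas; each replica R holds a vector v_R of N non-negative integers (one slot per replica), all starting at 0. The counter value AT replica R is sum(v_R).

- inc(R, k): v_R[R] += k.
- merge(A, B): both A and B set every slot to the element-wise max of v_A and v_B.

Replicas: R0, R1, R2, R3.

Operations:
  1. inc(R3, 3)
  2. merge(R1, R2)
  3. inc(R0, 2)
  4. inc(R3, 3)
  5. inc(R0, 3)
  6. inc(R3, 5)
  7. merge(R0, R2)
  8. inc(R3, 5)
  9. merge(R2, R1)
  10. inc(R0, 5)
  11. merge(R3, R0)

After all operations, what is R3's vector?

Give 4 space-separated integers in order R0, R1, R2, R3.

Op 1: inc R3 by 3 -> R3=(0,0,0,3) value=3
Op 2: merge R1<->R2 -> R1=(0,0,0,0) R2=(0,0,0,0)
Op 3: inc R0 by 2 -> R0=(2,0,0,0) value=2
Op 4: inc R3 by 3 -> R3=(0,0,0,6) value=6
Op 5: inc R0 by 3 -> R0=(5,0,0,0) value=5
Op 6: inc R3 by 5 -> R3=(0,0,0,11) value=11
Op 7: merge R0<->R2 -> R0=(5,0,0,0) R2=(5,0,0,0)
Op 8: inc R3 by 5 -> R3=(0,0,0,16) value=16
Op 9: merge R2<->R1 -> R2=(5,0,0,0) R1=(5,0,0,0)
Op 10: inc R0 by 5 -> R0=(10,0,0,0) value=10
Op 11: merge R3<->R0 -> R3=(10,0,0,16) R0=(10,0,0,16)

Answer: 10 0 0 16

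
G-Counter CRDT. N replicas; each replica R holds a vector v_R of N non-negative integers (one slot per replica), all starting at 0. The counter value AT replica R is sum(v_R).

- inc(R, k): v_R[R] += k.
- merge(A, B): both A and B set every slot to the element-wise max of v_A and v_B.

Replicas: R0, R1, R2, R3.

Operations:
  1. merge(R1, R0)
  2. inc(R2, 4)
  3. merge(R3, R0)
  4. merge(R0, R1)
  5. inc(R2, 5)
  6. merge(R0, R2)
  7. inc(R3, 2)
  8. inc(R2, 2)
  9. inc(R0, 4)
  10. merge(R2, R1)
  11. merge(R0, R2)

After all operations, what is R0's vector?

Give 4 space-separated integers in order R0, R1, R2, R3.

Answer: 4 0 11 0

Derivation:
Op 1: merge R1<->R0 -> R1=(0,0,0,0) R0=(0,0,0,0)
Op 2: inc R2 by 4 -> R2=(0,0,4,0) value=4
Op 3: merge R3<->R0 -> R3=(0,0,0,0) R0=(0,0,0,0)
Op 4: merge R0<->R1 -> R0=(0,0,0,0) R1=(0,0,0,0)
Op 5: inc R2 by 5 -> R2=(0,0,9,0) value=9
Op 6: merge R0<->R2 -> R0=(0,0,9,0) R2=(0,0,9,0)
Op 7: inc R3 by 2 -> R3=(0,0,0,2) value=2
Op 8: inc R2 by 2 -> R2=(0,0,11,0) value=11
Op 9: inc R0 by 4 -> R0=(4,0,9,0) value=13
Op 10: merge R2<->R1 -> R2=(0,0,11,0) R1=(0,0,11,0)
Op 11: merge R0<->R2 -> R0=(4,0,11,0) R2=(4,0,11,0)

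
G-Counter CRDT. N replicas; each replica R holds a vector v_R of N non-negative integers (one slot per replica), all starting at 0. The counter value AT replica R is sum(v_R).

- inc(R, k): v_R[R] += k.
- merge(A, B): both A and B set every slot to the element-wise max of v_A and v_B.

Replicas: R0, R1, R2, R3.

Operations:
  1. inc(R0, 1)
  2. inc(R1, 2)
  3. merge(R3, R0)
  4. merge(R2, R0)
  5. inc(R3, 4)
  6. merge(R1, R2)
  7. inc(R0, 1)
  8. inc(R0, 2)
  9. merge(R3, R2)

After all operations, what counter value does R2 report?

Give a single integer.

Op 1: inc R0 by 1 -> R0=(1,0,0,0) value=1
Op 2: inc R1 by 2 -> R1=(0,2,0,0) value=2
Op 3: merge R3<->R0 -> R3=(1,0,0,0) R0=(1,0,0,0)
Op 4: merge R2<->R0 -> R2=(1,0,0,0) R0=(1,0,0,0)
Op 5: inc R3 by 4 -> R3=(1,0,0,4) value=5
Op 6: merge R1<->R2 -> R1=(1,2,0,0) R2=(1,2,0,0)
Op 7: inc R0 by 1 -> R0=(2,0,0,0) value=2
Op 8: inc R0 by 2 -> R0=(4,0,0,0) value=4
Op 9: merge R3<->R2 -> R3=(1,2,0,4) R2=(1,2,0,4)

Answer: 7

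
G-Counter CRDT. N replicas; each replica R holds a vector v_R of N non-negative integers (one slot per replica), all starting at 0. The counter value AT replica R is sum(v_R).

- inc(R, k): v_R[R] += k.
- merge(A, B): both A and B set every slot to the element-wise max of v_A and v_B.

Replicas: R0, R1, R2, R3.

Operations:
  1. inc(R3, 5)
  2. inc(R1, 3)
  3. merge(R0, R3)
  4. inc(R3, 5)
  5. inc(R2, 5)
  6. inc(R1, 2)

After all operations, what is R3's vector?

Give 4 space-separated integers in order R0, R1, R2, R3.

Answer: 0 0 0 10

Derivation:
Op 1: inc R3 by 5 -> R3=(0,0,0,5) value=5
Op 2: inc R1 by 3 -> R1=(0,3,0,0) value=3
Op 3: merge R0<->R3 -> R0=(0,0,0,5) R3=(0,0,0,5)
Op 4: inc R3 by 5 -> R3=(0,0,0,10) value=10
Op 5: inc R2 by 5 -> R2=(0,0,5,0) value=5
Op 6: inc R1 by 2 -> R1=(0,5,0,0) value=5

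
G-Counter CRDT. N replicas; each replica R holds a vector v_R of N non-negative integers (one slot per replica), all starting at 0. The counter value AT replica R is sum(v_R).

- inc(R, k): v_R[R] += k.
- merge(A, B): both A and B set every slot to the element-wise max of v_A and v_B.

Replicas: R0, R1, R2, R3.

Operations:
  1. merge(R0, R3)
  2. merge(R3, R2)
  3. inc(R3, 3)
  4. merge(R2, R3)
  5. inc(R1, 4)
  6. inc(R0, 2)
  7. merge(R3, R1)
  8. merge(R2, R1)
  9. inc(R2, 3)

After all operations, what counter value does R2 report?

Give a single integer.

Op 1: merge R0<->R3 -> R0=(0,0,0,0) R3=(0,0,0,0)
Op 2: merge R3<->R2 -> R3=(0,0,0,0) R2=(0,0,0,0)
Op 3: inc R3 by 3 -> R3=(0,0,0,3) value=3
Op 4: merge R2<->R3 -> R2=(0,0,0,3) R3=(0,0,0,3)
Op 5: inc R1 by 4 -> R1=(0,4,0,0) value=4
Op 6: inc R0 by 2 -> R0=(2,0,0,0) value=2
Op 7: merge R3<->R1 -> R3=(0,4,0,3) R1=(0,4,0,3)
Op 8: merge R2<->R1 -> R2=(0,4,0,3) R1=(0,4,0,3)
Op 9: inc R2 by 3 -> R2=(0,4,3,3) value=10

Answer: 10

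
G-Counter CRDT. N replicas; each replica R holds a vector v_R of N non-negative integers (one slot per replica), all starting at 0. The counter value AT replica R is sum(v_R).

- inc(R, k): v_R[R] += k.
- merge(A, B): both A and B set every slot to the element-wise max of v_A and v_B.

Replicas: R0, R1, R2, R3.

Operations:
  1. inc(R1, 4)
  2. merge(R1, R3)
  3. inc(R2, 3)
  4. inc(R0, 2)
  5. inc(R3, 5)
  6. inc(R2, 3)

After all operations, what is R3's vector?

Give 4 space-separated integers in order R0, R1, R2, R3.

Answer: 0 4 0 5

Derivation:
Op 1: inc R1 by 4 -> R1=(0,4,0,0) value=4
Op 2: merge R1<->R3 -> R1=(0,4,0,0) R3=(0,4,0,0)
Op 3: inc R2 by 3 -> R2=(0,0,3,0) value=3
Op 4: inc R0 by 2 -> R0=(2,0,0,0) value=2
Op 5: inc R3 by 5 -> R3=(0,4,0,5) value=9
Op 6: inc R2 by 3 -> R2=(0,0,6,0) value=6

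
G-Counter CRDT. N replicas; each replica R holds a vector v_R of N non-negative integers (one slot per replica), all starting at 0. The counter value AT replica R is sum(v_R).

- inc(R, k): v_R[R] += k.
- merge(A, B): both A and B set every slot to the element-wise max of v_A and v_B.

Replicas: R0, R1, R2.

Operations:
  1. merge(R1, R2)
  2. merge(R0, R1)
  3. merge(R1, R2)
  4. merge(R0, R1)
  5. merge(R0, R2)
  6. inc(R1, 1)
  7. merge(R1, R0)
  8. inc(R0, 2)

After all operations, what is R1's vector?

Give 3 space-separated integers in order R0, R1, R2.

Answer: 0 1 0

Derivation:
Op 1: merge R1<->R2 -> R1=(0,0,0) R2=(0,0,0)
Op 2: merge R0<->R1 -> R0=(0,0,0) R1=(0,0,0)
Op 3: merge R1<->R2 -> R1=(0,0,0) R2=(0,0,0)
Op 4: merge R0<->R1 -> R0=(0,0,0) R1=(0,0,0)
Op 5: merge R0<->R2 -> R0=(0,0,0) R2=(0,0,0)
Op 6: inc R1 by 1 -> R1=(0,1,0) value=1
Op 7: merge R1<->R0 -> R1=(0,1,0) R0=(0,1,0)
Op 8: inc R0 by 2 -> R0=(2,1,0) value=3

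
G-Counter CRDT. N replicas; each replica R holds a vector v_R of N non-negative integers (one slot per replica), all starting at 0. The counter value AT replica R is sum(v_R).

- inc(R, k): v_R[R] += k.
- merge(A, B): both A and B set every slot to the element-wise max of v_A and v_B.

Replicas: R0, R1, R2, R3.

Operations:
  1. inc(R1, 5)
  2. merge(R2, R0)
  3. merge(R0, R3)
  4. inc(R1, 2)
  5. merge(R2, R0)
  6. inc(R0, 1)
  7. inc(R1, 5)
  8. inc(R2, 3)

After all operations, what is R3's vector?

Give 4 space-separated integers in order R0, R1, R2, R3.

Answer: 0 0 0 0

Derivation:
Op 1: inc R1 by 5 -> R1=(0,5,0,0) value=5
Op 2: merge R2<->R0 -> R2=(0,0,0,0) R0=(0,0,0,0)
Op 3: merge R0<->R3 -> R0=(0,0,0,0) R3=(0,0,0,0)
Op 4: inc R1 by 2 -> R1=(0,7,0,0) value=7
Op 5: merge R2<->R0 -> R2=(0,0,0,0) R0=(0,0,0,0)
Op 6: inc R0 by 1 -> R0=(1,0,0,0) value=1
Op 7: inc R1 by 5 -> R1=(0,12,0,0) value=12
Op 8: inc R2 by 3 -> R2=(0,0,3,0) value=3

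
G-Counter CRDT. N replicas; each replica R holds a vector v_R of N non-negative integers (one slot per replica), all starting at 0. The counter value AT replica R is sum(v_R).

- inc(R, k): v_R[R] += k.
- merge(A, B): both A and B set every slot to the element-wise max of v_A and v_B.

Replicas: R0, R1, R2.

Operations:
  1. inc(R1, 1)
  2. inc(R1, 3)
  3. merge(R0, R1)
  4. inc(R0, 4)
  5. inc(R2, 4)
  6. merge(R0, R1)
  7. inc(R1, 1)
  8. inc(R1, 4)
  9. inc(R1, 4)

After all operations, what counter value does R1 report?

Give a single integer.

Answer: 17

Derivation:
Op 1: inc R1 by 1 -> R1=(0,1,0) value=1
Op 2: inc R1 by 3 -> R1=(0,4,0) value=4
Op 3: merge R0<->R1 -> R0=(0,4,0) R1=(0,4,0)
Op 4: inc R0 by 4 -> R0=(4,4,0) value=8
Op 5: inc R2 by 4 -> R2=(0,0,4) value=4
Op 6: merge R0<->R1 -> R0=(4,4,0) R1=(4,4,0)
Op 7: inc R1 by 1 -> R1=(4,5,0) value=9
Op 8: inc R1 by 4 -> R1=(4,9,0) value=13
Op 9: inc R1 by 4 -> R1=(4,13,0) value=17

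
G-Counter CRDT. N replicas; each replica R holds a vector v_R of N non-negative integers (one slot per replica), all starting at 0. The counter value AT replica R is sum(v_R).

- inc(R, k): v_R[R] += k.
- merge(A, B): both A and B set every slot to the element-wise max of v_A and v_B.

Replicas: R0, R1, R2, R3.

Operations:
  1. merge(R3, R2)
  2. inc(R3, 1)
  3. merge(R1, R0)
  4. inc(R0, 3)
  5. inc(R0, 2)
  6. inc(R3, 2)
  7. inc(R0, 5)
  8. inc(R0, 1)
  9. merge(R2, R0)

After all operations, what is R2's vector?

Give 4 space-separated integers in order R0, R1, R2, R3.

Answer: 11 0 0 0

Derivation:
Op 1: merge R3<->R2 -> R3=(0,0,0,0) R2=(0,0,0,0)
Op 2: inc R3 by 1 -> R3=(0,0,0,1) value=1
Op 3: merge R1<->R0 -> R1=(0,0,0,0) R0=(0,0,0,0)
Op 4: inc R0 by 3 -> R0=(3,0,0,0) value=3
Op 5: inc R0 by 2 -> R0=(5,0,0,0) value=5
Op 6: inc R3 by 2 -> R3=(0,0,0,3) value=3
Op 7: inc R0 by 5 -> R0=(10,0,0,0) value=10
Op 8: inc R0 by 1 -> R0=(11,0,0,0) value=11
Op 9: merge R2<->R0 -> R2=(11,0,0,0) R0=(11,0,0,0)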